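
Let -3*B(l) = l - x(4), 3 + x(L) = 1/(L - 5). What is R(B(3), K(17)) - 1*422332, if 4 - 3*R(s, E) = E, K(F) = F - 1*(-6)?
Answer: -1267015/3 ≈ -4.2234e+5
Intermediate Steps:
x(L) = -3 + 1/(-5 + L) (x(L) = -3 + 1/(L - 5) = -3 + 1/(-5 + L))
B(l) = -4/3 - l/3 (B(l) = -(l - (16 - 3*4)/(-5 + 4))/3 = -(l - (16 - 12)/(-1))/3 = -(l - (-1)*4)/3 = -(l - 1*(-4))/3 = -(l + 4)/3 = -(4 + l)/3 = -4/3 - l/3)
K(F) = 6 + F (K(F) = F + 6 = 6 + F)
R(s, E) = 4/3 - E/3
R(B(3), K(17)) - 1*422332 = (4/3 - (6 + 17)/3) - 1*422332 = (4/3 - 1/3*23) - 422332 = (4/3 - 23/3) - 422332 = -19/3 - 422332 = -1267015/3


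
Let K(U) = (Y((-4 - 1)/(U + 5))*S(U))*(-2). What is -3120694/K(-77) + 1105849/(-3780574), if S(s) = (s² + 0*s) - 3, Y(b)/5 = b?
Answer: 212282347005733/280046019050 ≈ 758.03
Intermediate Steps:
Y(b) = 5*b
S(s) = -3 + s² (S(s) = (s² + 0) - 3 = s² - 3 = -3 + s²)
K(U) = 50*(-3 + U²)/(5 + U) (K(U) = ((5*((-4 - 1)/(U + 5)))*(-3 + U²))*(-2) = ((5*(-5/(5 + U)))*(-3 + U²))*(-2) = ((-25/(5 + U))*(-3 + U²))*(-2) = -25*(-3 + U²)/(5 + U)*(-2) = 50*(-3 + U²)/(5 + U))
-3120694/K(-77) + 1105849/(-3780574) = -3120694*(5 - 77)/(50*(-3 + (-77)²)) + 1105849/(-3780574) = -3120694*(-36/(25*(-3 + 5929))) + 1105849*(-1/3780574) = -3120694/(50*(-1/72)*5926) - 1105849/3780574 = -3120694/(-74075/18) - 1105849/3780574 = -3120694*(-18/74075) - 1105849/3780574 = 56172492/74075 - 1105849/3780574 = 212282347005733/280046019050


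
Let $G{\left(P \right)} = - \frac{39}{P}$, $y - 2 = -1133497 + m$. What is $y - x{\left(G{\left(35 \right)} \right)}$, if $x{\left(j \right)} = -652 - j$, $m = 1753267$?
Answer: $\frac{21714801}{35} \approx 6.2042 \cdot 10^{5}$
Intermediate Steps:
$y = 619772$ ($y = 2 + \left(-1133497 + 1753267\right) = 2 + 619770 = 619772$)
$y - x{\left(G{\left(35 \right)} \right)} = 619772 - \left(-652 - - \frac{39}{35}\right) = 619772 - \left(-652 + \frac{39}{35}\right) = 619772 - - \frac{22781}{35} = 619772 + \frac{22781}{35} = \frac{21714801}{35}$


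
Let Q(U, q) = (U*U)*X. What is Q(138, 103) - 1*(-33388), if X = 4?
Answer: 109564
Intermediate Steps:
Q(U, q) = 4*U² (Q(U, q) = (U*U)*4 = U²*4 = 4*U²)
Q(138, 103) - 1*(-33388) = 4*138² - 1*(-33388) = 4*19044 + 33388 = 76176 + 33388 = 109564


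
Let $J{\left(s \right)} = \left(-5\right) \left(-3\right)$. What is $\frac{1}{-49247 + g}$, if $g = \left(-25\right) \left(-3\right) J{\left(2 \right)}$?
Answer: $- \frac{1}{48122} \approx -2.0781 \cdot 10^{-5}$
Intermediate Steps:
$J{\left(s \right)} = 15$
$g = 1125$ ($g = \left(-25\right) \left(-3\right) 15 = 75 \cdot 15 = 1125$)
$\frac{1}{-49247 + g} = \frac{1}{-49247 + 1125} = \frac{1}{-48122} = - \frac{1}{48122}$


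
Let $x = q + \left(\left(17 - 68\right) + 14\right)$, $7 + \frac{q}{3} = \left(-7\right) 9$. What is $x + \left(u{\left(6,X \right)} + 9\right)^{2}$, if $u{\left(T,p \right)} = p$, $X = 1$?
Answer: $-147$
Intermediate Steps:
$q = -210$ ($q = -21 + 3 \left(\left(-7\right) 9\right) = -21 + 3 \left(-63\right) = -21 - 189 = -210$)
$x = -247$ ($x = -210 + \left(\left(17 - 68\right) + 14\right) = -210 + \left(-51 + 14\right) = -210 - 37 = -247$)
$x + \left(u{\left(6,X \right)} + 9\right)^{2} = -247 + \left(1 + 9\right)^{2} = -247 + 10^{2} = -247 + 100 = -147$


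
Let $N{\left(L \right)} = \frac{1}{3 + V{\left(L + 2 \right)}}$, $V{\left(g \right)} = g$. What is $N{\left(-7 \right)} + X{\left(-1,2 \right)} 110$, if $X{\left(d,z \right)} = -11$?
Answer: $- \frac{2421}{2} \approx -1210.5$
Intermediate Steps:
$N{\left(L \right)} = \frac{1}{5 + L}$ ($N{\left(L \right)} = \frac{1}{3 + \left(L + 2\right)} = \frac{1}{3 + \left(2 + L\right)} = \frac{1}{5 + L}$)
$N{\left(-7 \right)} + X{\left(-1,2 \right)} 110 = \frac{1}{5 - 7} - 1210 = \frac{1}{-2} - 1210 = - \frac{1}{2} - 1210 = - \frac{2421}{2}$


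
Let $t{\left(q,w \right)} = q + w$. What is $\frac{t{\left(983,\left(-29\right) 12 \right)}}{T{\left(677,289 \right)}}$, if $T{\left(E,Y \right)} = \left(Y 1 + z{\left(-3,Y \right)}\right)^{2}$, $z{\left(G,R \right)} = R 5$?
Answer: $\frac{635}{3006756} \approx 0.00021119$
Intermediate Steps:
$z{\left(G,R \right)} = 5 R$
$T{\left(E,Y \right)} = 36 Y^{2}$ ($T{\left(E,Y \right)} = \left(Y 1 + 5 Y\right)^{2} = \left(Y + 5 Y\right)^{2} = \left(6 Y\right)^{2} = 36 Y^{2}$)
$\frac{t{\left(983,\left(-29\right) 12 \right)}}{T{\left(677,289 \right)}} = \frac{983 - 348}{36 \cdot 289^{2}} = \frac{983 - 348}{36 \cdot 83521} = \frac{635}{3006756}$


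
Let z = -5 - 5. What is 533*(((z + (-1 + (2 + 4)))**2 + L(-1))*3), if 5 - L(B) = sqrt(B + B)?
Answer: 47970 - 1599*I*sqrt(2) ≈ 47970.0 - 2261.3*I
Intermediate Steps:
L(B) = 5 - sqrt(2)*sqrt(B) (L(B) = 5 - sqrt(B + B) = 5 - sqrt(2*B) = 5 - sqrt(2)*sqrt(B))
z = -10
533*(((z + (-1 + (2 + 4)))**2 + L(-1))*3) = 533*(((-10 + (-1 + (2 + 4)))**2 + (5 - sqrt(2)*sqrt(-1)))*3) = 533*(((-10 + (-1 + 6))**2 + (5 - sqrt(2)*I))*3) = 533*(((-10 + 5)**2 + (5 - I*sqrt(2)))*3) = 533*(((-5)**2 + (5 - I*sqrt(2)))*3) = 533*((25 + (5 - I*sqrt(2)))*3) = 533*((30 - I*sqrt(2))*3) = 533*(90 - 3*I*sqrt(2)) = 47970 - 1599*I*sqrt(2)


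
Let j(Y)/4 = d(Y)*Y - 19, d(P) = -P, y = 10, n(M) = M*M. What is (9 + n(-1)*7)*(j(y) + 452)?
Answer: -384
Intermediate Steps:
n(M) = M**2
j(Y) = -76 - 4*Y**2 (j(Y) = 4*((-Y)*Y - 19) = 4*(-Y**2 - 19) = 4*(-19 - Y**2) = -76 - 4*Y**2)
(9 + n(-1)*7)*(j(y) + 452) = (9 + (-1)**2*7)*((-76 - 4*10**2) + 452) = (9 + 1*7)*((-76 - 4*100) + 452) = (9 + 7)*((-76 - 400) + 452) = 16*(-476 + 452) = 16*(-24) = -384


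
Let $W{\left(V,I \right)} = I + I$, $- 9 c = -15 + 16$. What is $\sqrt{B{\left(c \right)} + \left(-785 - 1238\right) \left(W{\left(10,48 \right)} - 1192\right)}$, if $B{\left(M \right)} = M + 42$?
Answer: $\frac{\sqrt{19955249}}{3} \approx 1489.0$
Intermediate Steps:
$c = - \frac{1}{9}$ ($c = - \frac{-15 + 16}{9} = \left(- \frac{1}{9}\right) 1 = - \frac{1}{9} \approx -0.11111$)
$B{\left(M \right)} = 42 + M$
$W{\left(V,I \right)} = 2 I$
$\sqrt{B{\left(c \right)} + \left(-785 - 1238\right) \left(W{\left(10,48 \right)} - 1192\right)} = \sqrt{\left(42 - \frac{1}{9}\right) + \left(-785 - 1238\right) \left(2 \cdot 48 - 1192\right)} = \sqrt{\frac{377}{9} - 2023 \left(96 - 1192\right)} = \sqrt{\frac{377}{9} - -2217208} = \sqrt{\frac{377}{9} + 2217208} = \sqrt{\frac{19955249}{9}} = \frac{\sqrt{19955249}}{3}$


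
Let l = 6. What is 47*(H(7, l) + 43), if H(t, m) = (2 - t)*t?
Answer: 376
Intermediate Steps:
H(t, m) = t*(2 - t)
47*(H(7, l) + 43) = 47*(7*(2 - 1*7) + 43) = 47*(7*(2 - 7) + 43) = 47*(7*(-5) + 43) = 47*(-35 + 43) = 47*8 = 376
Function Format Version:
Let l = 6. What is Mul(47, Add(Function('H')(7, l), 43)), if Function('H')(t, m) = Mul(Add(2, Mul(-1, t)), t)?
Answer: 376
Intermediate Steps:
Function('H')(t, m) = Mul(t, Add(2, Mul(-1, t)))
Mul(47, Add(Function('H')(7, l), 43)) = Mul(47, Add(Mul(7, Add(2, Mul(-1, 7))), 43)) = Mul(47, Add(Mul(7, Add(2, -7)), 43)) = Mul(47, Add(Mul(7, -5), 43)) = Mul(47, Add(-35, 43)) = Mul(47, 8) = 376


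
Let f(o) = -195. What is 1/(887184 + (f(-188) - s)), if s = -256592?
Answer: 1/1143581 ≈ 8.7445e-7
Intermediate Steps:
1/(887184 + (f(-188) - s)) = 1/(887184 + (-195 - 1*(-256592))) = 1/(887184 + (-195 + 256592)) = 1/(887184 + 256397) = 1/1143581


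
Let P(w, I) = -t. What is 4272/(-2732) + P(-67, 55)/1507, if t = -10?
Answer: -1602646/1029281 ≈ -1.5571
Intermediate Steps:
P(w, I) = 10 (P(w, I) = -1*(-10) = 10)
4272/(-2732) + P(-67, 55)/1507 = 4272/(-2732) + 10/1507 = 4272*(-1/2732) + 10*(1/1507) = -1068/683 + 10/1507 = -1602646/1029281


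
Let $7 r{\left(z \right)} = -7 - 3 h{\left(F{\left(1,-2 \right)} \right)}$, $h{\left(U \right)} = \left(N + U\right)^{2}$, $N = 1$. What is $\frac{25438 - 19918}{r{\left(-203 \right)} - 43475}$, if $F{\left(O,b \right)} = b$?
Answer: $- \frac{2576}{20289} \approx -0.12697$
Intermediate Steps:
$h{\left(U \right)} = \left(1 + U\right)^{2}$
$r{\left(z \right)} = - \frac{10}{7}$ ($r{\left(z \right)} = \frac{-7 - 3 \left(1 - 2\right)^{2}}{7} = \frac{-7 - 3 \left(-1\right)^{2}}{7} = \frac{-7 - 3}{7} = \frac{1}{7} \left(-10\right) = - \frac{10}{7}$)
$\frac{25438 - 19918}{r{\left(-203 \right)} - 43475} = \frac{25438 - 19918}{- \frac{10}{7} - 43475} = \frac{5520}{- \frac{304335}{7}} = 5520 \left(- \frac{7}{304335}\right) = - \frac{2576}{20289}$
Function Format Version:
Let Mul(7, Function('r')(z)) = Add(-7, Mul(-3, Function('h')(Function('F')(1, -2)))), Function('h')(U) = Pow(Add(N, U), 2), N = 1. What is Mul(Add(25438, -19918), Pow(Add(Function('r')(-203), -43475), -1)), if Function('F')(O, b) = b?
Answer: Rational(-2576, 20289) ≈ -0.12697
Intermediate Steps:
Function('h')(U) = Pow(Add(1, U), 2)
Function('r')(z) = Rational(-10, 7) (Function('r')(z) = Mul(Rational(1, 7), Add(-7, Mul(-3, Pow(Add(1, -2), 2)))) = Mul(Rational(1, 7), Add(-7, Mul(-3, Pow(-1, 2)))) = Mul(Rational(1, 7), Add(-7, Mul(-3, 1))) = Mul(Rational(1, 7), Add(-7, -3)) = Mul(Rational(1, 7), -10) = Rational(-10, 7))
Mul(Add(25438, -19918), Pow(Add(Function('r')(-203), -43475), -1)) = Mul(Add(25438, -19918), Pow(Add(Rational(-10, 7), -43475), -1)) = Mul(5520, Pow(Rational(-304335, 7), -1)) = Mul(5520, Rational(-7, 304335)) = Rational(-2576, 20289)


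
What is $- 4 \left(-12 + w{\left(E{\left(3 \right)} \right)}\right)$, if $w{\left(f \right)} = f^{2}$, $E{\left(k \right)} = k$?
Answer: $12$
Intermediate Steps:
$- 4 \left(-12 + w{\left(E{\left(3 \right)} \right)}\right) = - 4 \left(-12 + 3^{2}\right) = - 4 \left(-12 + 9\right) = \left(-4\right) \left(-3\right) = 12$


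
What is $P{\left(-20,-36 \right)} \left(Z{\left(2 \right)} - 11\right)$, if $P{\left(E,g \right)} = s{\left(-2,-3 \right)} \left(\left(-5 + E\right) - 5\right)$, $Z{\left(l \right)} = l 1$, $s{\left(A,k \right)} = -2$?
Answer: $-540$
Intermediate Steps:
$Z{\left(l \right)} = l$
$P{\left(E,g \right)} = 20 - 2 E$ ($P{\left(E,g \right)} = - 2 \left(\left(-5 + E\right) - 5\right) = - 2 \left(-10 + E\right) = 20 - 2 E$)
$P{\left(-20,-36 \right)} \left(Z{\left(2 \right)} - 11\right) = \left(20 - -40\right) \left(2 - 11\right) = \left(20 + 40\right) \left(2 - 11\right) = 60 \left(-9\right) = -540$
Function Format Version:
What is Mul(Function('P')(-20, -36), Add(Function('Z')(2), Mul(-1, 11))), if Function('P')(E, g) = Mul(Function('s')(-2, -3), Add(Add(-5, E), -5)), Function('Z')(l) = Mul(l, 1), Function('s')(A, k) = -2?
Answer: -540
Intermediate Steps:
Function('Z')(l) = l
Function('P')(E, g) = Add(20, Mul(-2, E)) (Function('P')(E, g) = Mul(-2, Add(Add(-5, E), -5)) = Mul(-2, Add(-10, E)) = Add(20, Mul(-2, E)))
Mul(Function('P')(-20, -36), Add(Function('Z')(2), Mul(-1, 11))) = Mul(Add(20, Mul(-2, -20)), Add(2, Mul(-1, 11))) = Mul(Add(20, 40), Add(2, -11)) = Mul(60, -9) = -540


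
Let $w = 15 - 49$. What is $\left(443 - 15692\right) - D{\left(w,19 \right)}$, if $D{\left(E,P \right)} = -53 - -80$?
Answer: $-15276$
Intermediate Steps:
$w = -34$ ($w = 15 - 49 = -34$)
$D{\left(E,P \right)} = 27$ ($D{\left(E,P \right)} = -53 + 80 = 27$)
$\left(443 - 15692\right) - D{\left(w,19 \right)} = \left(443 - 15692\right) - 27 = -15249 - 27 = -15276$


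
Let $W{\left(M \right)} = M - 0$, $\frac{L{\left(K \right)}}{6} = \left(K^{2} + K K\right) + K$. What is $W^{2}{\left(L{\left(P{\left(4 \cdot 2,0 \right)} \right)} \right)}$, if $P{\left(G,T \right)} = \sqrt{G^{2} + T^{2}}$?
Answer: $665856$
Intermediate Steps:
$L{\left(K \right)} = 6 K + 12 K^{2}$ ($L{\left(K \right)} = 6 \left(\left(K^{2} + K K\right) + K\right) = 6 \left(\left(K^{2} + K^{2}\right) + K\right) = 6 \left(2 K^{2} + K\right) = 6 \left(K + 2 K^{2}\right) = 6 K + 12 K^{2}$)
$W{\left(M \right)} = M$ ($W{\left(M \right)} = M + 0 = M$)
$W^{2}{\left(L{\left(P{\left(4 \cdot 2,0 \right)} \right)} \right)} = \left(6 \sqrt{\left(4 \cdot 2\right)^{2} + 0^{2}} \left(1 + 2 \sqrt{\left(4 \cdot 2\right)^{2} + 0^{2}}\right)\right)^{2} = \left(6 \sqrt{8^{2} + 0} \left(1 + 2 \sqrt{8^{2} + 0}\right)\right)^{2} = \left(6 \sqrt{64 + 0} \left(1 + 2 \sqrt{64 + 0}\right)\right)^{2} = \left(6 \sqrt{64} \left(1 + 2 \sqrt{64}\right)\right)^{2} = \left(6 \cdot 8 \left(1 + 2 \cdot 8\right)\right)^{2} = \left(6 \cdot 8 \left(1 + 16\right)\right)^{2} = \left(6 \cdot 8 \cdot 17\right)^{2} = 816^{2} = 665856$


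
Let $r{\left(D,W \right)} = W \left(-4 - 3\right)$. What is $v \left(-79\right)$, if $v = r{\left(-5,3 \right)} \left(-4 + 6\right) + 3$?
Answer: $3081$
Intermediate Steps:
$r{\left(D,W \right)} = - 7 W$ ($r{\left(D,W \right)} = W \left(-7\right) = - 7 W$)
$v = -39$ ($v = \left(-7\right) 3 \left(-4 + 6\right) + 3 = \left(-21\right) 2 + 3 = -42 + 3 = -39$)
$v \left(-79\right) = \left(-39\right) \left(-79\right) = 3081$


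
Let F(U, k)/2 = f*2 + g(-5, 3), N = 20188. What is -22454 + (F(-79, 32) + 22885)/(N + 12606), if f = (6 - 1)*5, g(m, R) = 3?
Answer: -736333485/32794 ≈ -22453.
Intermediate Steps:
f = 25 (f = 5*5 = 25)
F(U, k) = 106 (F(U, k) = 2*(25*2 + 3) = 2*(50 + 3) = 2*53 = 106)
-22454 + (F(-79, 32) + 22885)/(N + 12606) = -22454 + (106 + 22885)/(20188 + 12606) = -22454 + 22991/32794 = -736333485/32794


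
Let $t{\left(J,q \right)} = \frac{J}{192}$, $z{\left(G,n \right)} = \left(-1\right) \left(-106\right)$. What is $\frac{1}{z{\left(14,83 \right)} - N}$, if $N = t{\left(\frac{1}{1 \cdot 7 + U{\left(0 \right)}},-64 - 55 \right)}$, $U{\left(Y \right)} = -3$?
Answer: $\frac{768}{81407} \approx 0.0094341$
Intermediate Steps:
$z{\left(G,n \right)} = 106$
$t{\left(J,q \right)} = \frac{J}{192}$ ($t{\left(J,q \right)} = J \frac{1}{192} = \frac{J}{192}$)
$N = \frac{1}{768}$ ($N = \frac{1}{192 \left(1 \cdot 7 - 3\right)} = \frac{1}{192 \left(7 - 3\right)} = \frac{1}{192 \cdot 4} = \frac{1}{192} \cdot \frac{1}{4} = \frac{1}{768} \approx 0.0013021$)
$\frac{1}{z{\left(14,83 \right)} - N} = \frac{1}{106 - \frac{1}{768}} = \frac{1}{\frac{81407}{768}} = \frac{768}{81407}$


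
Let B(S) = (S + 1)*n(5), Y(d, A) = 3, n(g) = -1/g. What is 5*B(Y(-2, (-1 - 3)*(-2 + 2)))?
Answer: -4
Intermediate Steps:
B(S) = -⅕ - S/5 (B(S) = (S + 1)*(-1/5) = (1 + S)*(-1*⅕) = (1 + S)*(-⅕) = -⅕ - S/5)
5*B(Y(-2, (-1 - 3)*(-2 + 2))) = 5*(-⅕ - ⅕*3) = 5*(-⅕ - ⅗) = 5*(-⅘) = -4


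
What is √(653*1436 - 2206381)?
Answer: I*√1268673 ≈ 1126.4*I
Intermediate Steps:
√(653*1436 - 2206381) = √(937708 - 2206381) = √(-1268673) = I*√1268673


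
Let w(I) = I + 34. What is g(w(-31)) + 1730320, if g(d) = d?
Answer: 1730323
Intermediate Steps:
w(I) = 34 + I
g(w(-31)) + 1730320 = (34 - 31) + 1730320 = 3 + 1730320 = 1730323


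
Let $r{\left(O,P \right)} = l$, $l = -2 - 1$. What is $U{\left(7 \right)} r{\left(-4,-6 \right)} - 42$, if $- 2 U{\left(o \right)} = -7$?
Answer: $- \frac{105}{2} \approx -52.5$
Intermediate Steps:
$U{\left(o \right)} = \frac{7}{2}$ ($U{\left(o \right)} = \left(- \frac{1}{2}\right) \left(-7\right) = \frac{7}{2}$)
$l = -3$ ($l = -2 - 1 = -3$)
$r{\left(O,P \right)} = -3$
$U{\left(7 \right)} r{\left(-4,-6 \right)} - 42 = \frac{7}{2} \left(-3\right) - 42 = - \frac{21}{2} - 42 = - \frac{105}{2}$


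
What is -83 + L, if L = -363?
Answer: -446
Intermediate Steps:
-83 + L = -83 - 363 = -446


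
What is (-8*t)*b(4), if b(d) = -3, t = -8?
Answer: -192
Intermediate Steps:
(-8*t)*b(4) = -8*(-8)*(-3) = 64*(-3) = -192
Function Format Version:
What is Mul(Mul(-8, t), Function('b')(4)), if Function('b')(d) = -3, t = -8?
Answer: -192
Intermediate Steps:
Mul(Mul(-8, t), Function('b')(4)) = Mul(Mul(-8, -8), -3) = Mul(64, -3) = -192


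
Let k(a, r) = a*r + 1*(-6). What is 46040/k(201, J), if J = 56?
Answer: 4604/1125 ≈ 4.0924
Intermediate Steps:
k(a, r) = -6 + a*r (k(a, r) = a*r - 6 = -6 + a*r)
46040/k(201, J) = 46040/(-6 + 201*56) = 46040/(-6 + 11256) = 46040/11250 = 46040*(1/11250) = 4604/1125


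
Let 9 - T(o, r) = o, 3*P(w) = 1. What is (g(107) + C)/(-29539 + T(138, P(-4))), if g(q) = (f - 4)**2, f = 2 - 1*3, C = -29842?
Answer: 29817/29668 ≈ 1.0050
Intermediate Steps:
P(w) = 1/3 (P(w) = (1/3)*1 = 1/3)
T(o, r) = 9 - o
f = -1 (f = 2 - 3 = -1)
g(q) = 25 (g(q) = (-1 - 4)**2 = (-5)**2 = 25)
(g(107) + C)/(-29539 + T(138, P(-4))) = (25 - 29842)/(-29539 + (9 - 1*138)) = -29817/(-29539 + (9 - 138)) = -29817/(-29539 - 129) = -29817/(-29668) = -29817*(-1/29668) = 29817/29668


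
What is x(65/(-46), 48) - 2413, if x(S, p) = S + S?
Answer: -55564/23 ≈ -2415.8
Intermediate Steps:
x(S, p) = 2*S
x(65/(-46), 48) - 2413 = 2*(65/(-46)) - 2413 = 2*(65*(-1/46)) - 2413 = 2*(-65/46) - 2413 = -65/23 - 2413 = -55564/23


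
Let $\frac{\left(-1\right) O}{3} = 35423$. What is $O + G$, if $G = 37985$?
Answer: $-68284$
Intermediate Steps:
$O = -106269$ ($O = \left(-3\right) 35423 = -106269$)
$O + G = -106269 + 37985 = -68284$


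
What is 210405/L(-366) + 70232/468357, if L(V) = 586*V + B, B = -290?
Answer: -83461208873/100587159462 ≈ -0.82974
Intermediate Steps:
L(V) = -290 + 586*V (L(V) = 586*V - 290 = -290 + 586*V)
210405/L(-366) + 70232/468357 = 210405/(-290 + 586*(-366)) + 70232/468357 = 210405/(-290 - 214476) + 70232*(1/468357) = 210405/(-214766) + 70232/468357 = 210405*(-1/214766) + 70232/468357 = -210405/214766 + 70232/468357 = -83461208873/100587159462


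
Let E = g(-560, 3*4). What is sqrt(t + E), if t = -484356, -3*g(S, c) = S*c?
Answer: 2*I*sqrt(120529) ≈ 694.35*I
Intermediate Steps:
g(S, c) = -S*c/3
E = 2240 (E = -1/3*(-560)*3*4 = -1/3*(-560)*12 = 2240)
sqrt(t + E) = sqrt(-484356 + 2240) = sqrt(-482116) = 2*I*sqrt(120529)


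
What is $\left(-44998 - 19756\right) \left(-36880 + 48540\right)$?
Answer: $-755031640$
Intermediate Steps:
$\left(-44998 - 19756\right) \left(-36880 + 48540\right) = \left(-64754\right) 11660 = -755031640$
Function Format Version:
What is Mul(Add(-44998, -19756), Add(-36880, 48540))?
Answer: -755031640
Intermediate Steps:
Mul(Add(-44998, -19756), Add(-36880, 48540)) = Mul(-64754, 11660) = -755031640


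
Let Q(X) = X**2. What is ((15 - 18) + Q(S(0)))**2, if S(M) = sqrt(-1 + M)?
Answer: 16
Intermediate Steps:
((15 - 18) + Q(S(0)))**2 = ((15 - 18) + (sqrt(-1 + 0))**2)**2 = (-3 + (sqrt(-1))**2)**2 = (-3 + I**2)**2 = (-3 - 1)**2 = (-4)**2 = 16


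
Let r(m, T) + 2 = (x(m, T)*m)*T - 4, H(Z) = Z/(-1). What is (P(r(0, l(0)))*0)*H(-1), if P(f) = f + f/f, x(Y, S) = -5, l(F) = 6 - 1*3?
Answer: 0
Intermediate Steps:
H(Z) = -Z (H(Z) = Z*(-1) = -Z)
l(F) = 3 (l(F) = 6 - 3 = 3)
r(m, T) = -6 - 5*T*m (r(m, T) = -2 + ((-5*m)*T - 4) = -2 + (-5*T*m - 4) = -2 + (-4 - 5*T*m) = -6 - 5*T*m)
P(f) = 1 + f (P(f) = f + 1 = 1 + f)
(P(r(0, l(0)))*0)*H(-1) = ((1 + (-6 - 5*3*0))*0)*(-1*(-1)) = ((1 + (-6 + 0))*0)*1 = ((1 - 6)*0)*1 = -5*0*1 = 0*1 = 0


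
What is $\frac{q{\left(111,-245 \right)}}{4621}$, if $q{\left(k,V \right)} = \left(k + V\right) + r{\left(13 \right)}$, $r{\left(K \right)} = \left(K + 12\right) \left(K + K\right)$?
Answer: $\frac{516}{4621} \approx 0.11166$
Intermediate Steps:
$r{\left(K \right)} = 2 K \left(12 + K\right)$ ($r{\left(K \right)} = \left(12 + K\right) 2 K = 2 K \left(12 + K\right)$)
$q{\left(k,V \right)} = 650 + V + k$ ($q{\left(k,V \right)} = \left(k + V\right) + 2 \cdot 13 \left(12 + 13\right) = \left(V + k\right) + 2 \cdot 13 \cdot 25 = \left(V + k\right) + 650 = 650 + V + k$)
$\frac{q{\left(111,-245 \right)}}{4621} = \frac{650 - 245 + 111}{4621} = 516 \cdot \frac{1}{4621} = \frac{516}{4621}$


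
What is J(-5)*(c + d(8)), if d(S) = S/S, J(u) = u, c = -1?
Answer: 0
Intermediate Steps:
d(S) = 1
J(-5)*(c + d(8)) = -5*(-1 + 1) = -5*0 = 0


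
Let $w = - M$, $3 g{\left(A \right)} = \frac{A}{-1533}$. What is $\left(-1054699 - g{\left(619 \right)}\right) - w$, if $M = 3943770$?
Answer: $\frac{13286838148}{4599} \approx 2.8891 \cdot 10^{6}$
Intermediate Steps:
$g{\left(A \right)} = - \frac{A}{4599}$ ($g{\left(A \right)} = \frac{A \frac{1}{-1533}}{3} = \frac{A \left(- \frac{1}{1533}\right)}{3} = \frac{\left(- \frac{1}{1533}\right) A}{3} = - \frac{A}{4599}$)
$w = -3943770$ ($w = \left(-1\right) 3943770 = -3943770$)
$\left(-1054699 - g{\left(619 \right)}\right) - w = \left(-1054699 - \left(- \frac{1}{4599}\right) 619\right) - -3943770 = \left(-1054699 - - \frac{619}{4599}\right) + 3943770 = \left(-1054699 + \frac{619}{4599}\right) + 3943770 = - \frac{4850560082}{4599} + 3943770 = \frac{13286838148}{4599}$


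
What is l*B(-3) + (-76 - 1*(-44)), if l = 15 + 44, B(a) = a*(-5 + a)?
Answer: 1384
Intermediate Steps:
l = 59
l*B(-3) + (-76 - 1*(-44)) = 59*(-3*(-5 - 3)) + (-76 - 1*(-44)) = 59*(-3*(-8)) + (-76 + 44) = 59*24 - 32 = 1416 - 32 = 1384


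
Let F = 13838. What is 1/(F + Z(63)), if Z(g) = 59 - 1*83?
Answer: 1/13814 ≈ 7.2390e-5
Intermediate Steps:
Z(g) = -24 (Z(g) = 59 - 83 = -24)
1/(F + Z(63)) = 1/(13838 - 24) = 1/13814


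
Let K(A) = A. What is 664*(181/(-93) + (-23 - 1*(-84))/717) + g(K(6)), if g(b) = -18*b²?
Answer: -41871448/22227 ≈ -1883.8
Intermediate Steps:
664*(181/(-93) + (-23 - 1*(-84))/717) + g(K(6)) = 664*(181/(-93) + (-23 - 1*(-84))/717) - 18*6² = 664*(181*(-1/93) + (-23 + 84)*(1/717)) - 18*36 = 664*(-181/93 + 61*(1/717)) - 648 = 664*(-181/93 + 61/717) - 648 = 664*(-41368/22227) - 648 = -27468352/22227 - 648 = -41871448/22227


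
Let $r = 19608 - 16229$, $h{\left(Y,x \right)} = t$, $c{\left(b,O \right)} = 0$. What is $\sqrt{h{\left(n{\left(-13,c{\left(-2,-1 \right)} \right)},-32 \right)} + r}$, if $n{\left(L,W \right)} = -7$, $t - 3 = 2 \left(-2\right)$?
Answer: $\sqrt{3378} \approx 58.121$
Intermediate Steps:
$t = -1$ ($t = 3 + 2 \left(-2\right) = 3 - 4 = -1$)
$h{\left(Y,x \right)} = -1$
$r = 3379$
$\sqrt{h{\left(n{\left(-13,c{\left(-2,-1 \right)} \right)},-32 \right)} + r} = \sqrt{-1 + 3379} = \sqrt{3378}$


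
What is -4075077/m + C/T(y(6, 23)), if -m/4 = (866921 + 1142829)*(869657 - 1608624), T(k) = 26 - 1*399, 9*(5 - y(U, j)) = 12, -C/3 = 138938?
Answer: 2476106787438378279/2215827280949000 ≈ 1117.5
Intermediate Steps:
C = -416814 (C = -3*138938 = -416814)
y(U, j) = 11/3 (y(U, j) = 5 - 1/9*12 = 5 - 4/3 = 11/3)
T(k) = -373 (T(k) = 26 - 399 = -373)
m = 5940555713000 (m = -4*(866921 + 1142829)*(869657 - 1608624) = -8039000*(-738967) = -4*(-1485138928250) = 5940555713000)
-4075077/m + C/T(y(6, 23)) = -4075077/5940555713000 - 416814/(-373) = -4075077*1/5940555713000 - 416814*(-1/373) = -4075077/5940555713000 + 416814/373 = 2476106787438378279/2215827280949000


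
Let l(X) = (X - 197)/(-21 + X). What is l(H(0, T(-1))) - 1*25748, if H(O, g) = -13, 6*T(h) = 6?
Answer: -437611/17 ≈ -25742.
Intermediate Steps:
T(h) = 1 (T(h) = (⅙)*6 = 1)
l(X) = (-197 + X)/(-21 + X)
l(H(0, T(-1))) - 1*25748 = (-197 - 13)/(-21 - 13) - 1*25748 = -210/(-34) - 25748 = -1/34*(-210) - 25748 = 105/17 - 25748 = -437611/17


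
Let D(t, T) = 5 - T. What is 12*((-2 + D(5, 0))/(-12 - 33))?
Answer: -⅘ ≈ -0.80000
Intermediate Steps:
12*((-2 + D(5, 0))/(-12 - 33)) = 12*((-2 + (5 - 1*0))/(-12 - 33)) = 12*((-2 + (5 + 0))/(-45)) = 12*((-2 + 5)*(-1/45)) = 12*(3*(-1/45)) = 12*(-1/15) = -⅘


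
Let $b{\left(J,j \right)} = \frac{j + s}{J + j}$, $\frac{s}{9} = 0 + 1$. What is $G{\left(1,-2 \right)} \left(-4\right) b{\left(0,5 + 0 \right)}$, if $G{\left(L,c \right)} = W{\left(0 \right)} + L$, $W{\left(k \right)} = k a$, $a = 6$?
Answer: $- \frac{56}{5} \approx -11.2$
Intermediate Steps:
$s = 9$ ($s = 9 \left(0 + 1\right) = 9 \cdot 1 = 9$)
$b{\left(J,j \right)} = \frac{9 + j}{J + j}$ ($b{\left(J,j \right)} = \frac{j + 9}{J + j} = \frac{9 + j}{J + j}$)
$W{\left(k \right)} = 6 k$ ($W{\left(k \right)} = k 6 = 6 k$)
$G{\left(L,c \right)} = L$ ($G{\left(L,c \right)} = 6 \cdot 0 + L = 0 + L = L$)
$G{\left(1,-2 \right)} \left(-4\right) b{\left(0,5 + 0 \right)} = 1 \left(-4\right) \frac{9 + \left(5 + 0\right)}{0 + \left(5 + 0\right)} = - 4 \frac{9 + 5}{0 + 5} = - 4 \cdot \frac{1}{5} \cdot 14 = \left(-4\right) \frac{14}{5} = - \frac{56}{5}$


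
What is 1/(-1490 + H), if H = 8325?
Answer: 1/6835 ≈ 0.00014631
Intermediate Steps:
1/(-1490 + H) = 1/(-1490 + 8325) = 1/6835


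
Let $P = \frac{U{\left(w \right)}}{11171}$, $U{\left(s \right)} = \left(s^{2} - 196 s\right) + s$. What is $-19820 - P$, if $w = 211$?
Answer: $- \frac{221412596}{11171} \approx -19820.0$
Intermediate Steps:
$U{\left(s \right)} = s^{2} - 195 s$
$P = \frac{3376}{11171}$ ($P = \frac{211 \left(-195 + 211\right)}{11171} = 211 \cdot 16 \cdot \frac{1}{11171} = 3376 \cdot \frac{1}{11171} = \frac{3376}{11171} \approx 0.30221$)
$-19820 - P = -19820 - \frac{3376}{11171} = - \frac{221412596}{11171}$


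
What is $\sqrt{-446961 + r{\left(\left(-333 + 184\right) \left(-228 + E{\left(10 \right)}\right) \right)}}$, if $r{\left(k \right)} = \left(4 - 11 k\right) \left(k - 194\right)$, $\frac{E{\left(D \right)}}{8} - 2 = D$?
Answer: $79 i \sqrt{675137} \approx 64912.0 i$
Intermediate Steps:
$E{\left(D \right)} = 16 + 8 D$
$r{\left(k \right)} = \left(-194 + k\right) \left(4 - 11 k\right)$ ($r{\left(k \right)} = \left(4 - 11 k\right) \left(-194 + k\right) = \left(-194 + k\right) \left(4 - 11 k\right)$)
$\sqrt{-446961 + r{\left(\left(-333 + 184\right) \left(-228 + E{\left(10 \right)}\right) \right)}} = \sqrt{-446961 - \left(776 + 11 \left(-333 + 184\right)^{2} \left(-228 + \left(16 + 8 \cdot 10\right)\right)^{2} - 2138 \left(-333 + 184\right) \left(-228 + \left(16 + 8 \cdot 10\right)\right)\right)} = \sqrt{-446961 - \left(776 + 11 \cdot 22201 \left(-228 + \left(16 + 80\right)\right)^{2} - - 318562 \left(-228 + \left(16 + 80\right)\right)\right)} = \sqrt{-446961 - \left(776 + 11 \cdot 22201 \left(-228 + 96\right)^{2} - - 318562 \left(-228 + 96\right)\right)} = \sqrt{-446961 - \left(776 + 4255132464 - \left(-318562\right) \left(-132\right)\right)} = \sqrt{-446961 - \left(-42049408 + 4255132464\right)} = \sqrt{-446961 - 4213083056} = \sqrt{-4213530017} = 79 i \sqrt{675137}$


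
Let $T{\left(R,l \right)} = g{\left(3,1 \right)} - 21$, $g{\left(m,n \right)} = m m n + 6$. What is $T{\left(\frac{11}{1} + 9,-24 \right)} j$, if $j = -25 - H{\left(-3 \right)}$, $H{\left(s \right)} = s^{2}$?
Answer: $204$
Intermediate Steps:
$g{\left(m,n \right)} = 6 + n m^{2}$ ($g{\left(m,n \right)} = m^{2} n + 6 = n m^{2} + 6 = 6 + n m^{2}$)
$T{\left(R,l \right)} = -6$ ($T{\left(R,l \right)} = \left(6 + 1 \cdot 3^{2}\right) - 21 = \left(6 + 1 \cdot 9\right) - 21 = \left(6 + 9\right) - 21 = 15 - 21 = -6$)
$j = -34$ ($j = -25 - \left(-3\right)^{2} = -25 - 9 = -34$)
$T{\left(\frac{11}{1} + 9,-24 \right)} j = \left(-6\right) \left(-34\right) = 204$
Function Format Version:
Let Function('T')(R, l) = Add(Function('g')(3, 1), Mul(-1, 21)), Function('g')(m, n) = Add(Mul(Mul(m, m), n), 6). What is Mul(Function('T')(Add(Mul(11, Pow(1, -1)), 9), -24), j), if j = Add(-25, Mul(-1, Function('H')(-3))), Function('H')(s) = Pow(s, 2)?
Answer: 204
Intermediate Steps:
Function('g')(m, n) = Add(6, Mul(n, Pow(m, 2))) (Function('g')(m, n) = Add(Mul(Pow(m, 2), n), 6) = Add(Mul(n, Pow(m, 2)), 6) = Add(6, Mul(n, Pow(m, 2))))
Function('T')(R, l) = -6 (Function('T')(R, l) = Add(Add(6, Mul(1, Pow(3, 2))), Mul(-1, 21)) = Add(Add(6, Mul(1, 9)), -21) = Add(Add(6, 9), -21) = Add(15, -21) = -6)
j = -34 (j = Add(-25, Mul(-1, Pow(-3, 2))) = Add(-25, Mul(-1, 9)) = Add(-25, -9) = -34)
Mul(Function('T')(Add(Mul(11, Pow(1, -1)), 9), -24), j) = Mul(-6, -34) = 204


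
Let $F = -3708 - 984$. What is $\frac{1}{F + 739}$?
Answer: $- \frac{1}{3953} \approx -0.00025297$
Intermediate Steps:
$F = -4692$ ($F = -3708 - 984 = -4692$)
$\frac{1}{F + 739} = \frac{1}{-4692 + 739} = \frac{1}{-3953} = - \frac{1}{3953}$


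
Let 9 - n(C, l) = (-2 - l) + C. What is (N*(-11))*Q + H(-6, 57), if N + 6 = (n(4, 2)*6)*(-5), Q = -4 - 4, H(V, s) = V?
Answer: -24294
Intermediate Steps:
n(C, l) = 11 + l - C (n(C, l) = 9 - ((-2 - l) + C) = 9 - (-2 + C - l) = 9 + (2 + l - C) = 11 + l - C)
Q = -8
N = -276 (N = -6 + ((11 + 2 - 1*4)*6)*(-5) = -6 + ((11 + 2 - 4)*6)*(-5) = -6 + (9*6)*(-5) = -6 + 54*(-5) = -6 - 270 = -276)
(N*(-11))*Q + H(-6, 57) = -276*(-11)*(-8) - 6 = 3036*(-8) - 6 = -24288 - 6 = -24294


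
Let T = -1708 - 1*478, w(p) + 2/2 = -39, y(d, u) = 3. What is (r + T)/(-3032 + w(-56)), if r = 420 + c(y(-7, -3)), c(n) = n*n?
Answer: 1757/3072 ≈ 0.57194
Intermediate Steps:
c(n) = n**2
w(p) = -40 (w(p) = -1 - 39 = -40)
r = 429 (r = 420 + 3**2 = 420 + 9 = 429)
T = -2186 (T = -1708 - 478 = -2186)
(r + T)/(-3032 + w(-56)) = (429 - 2186)/(-3032 - 40) = -1757/(-3072) = -1757*(-1/3072) = 1757/3072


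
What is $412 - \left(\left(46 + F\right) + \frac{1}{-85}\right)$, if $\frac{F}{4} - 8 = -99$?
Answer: $\frac{62051}{85} \approx 730.01$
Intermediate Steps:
$F = -364$ ($F = 32 + 4 \left(-99\right) = 32 - 396 = -364$)
$412 - \left(\left(46 + F\right) + \frac{1}{-85}\right) = 412 - \left(\left(46 - 364\right) + \frac{1}{-85}\right) = 412 - \left(-318 - \frac{1}{85}\right) = 412 - - \frac{27031}{85} = 412 + \frac{27031}{85} = \frac{62051}{85}$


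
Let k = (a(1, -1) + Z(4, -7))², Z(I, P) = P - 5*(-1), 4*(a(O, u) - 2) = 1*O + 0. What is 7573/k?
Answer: 121168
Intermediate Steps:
a(O, u) = 2 + O/4 (a(O, u) = 2 + (1*O + 0)/4 = 2 + (O + 0)/4 = 2 + O/4)
Z(I, P) = 5 + P (Z(I, P) = P + 5 = 5 + P)
k = 1/16 (k = ((2 + (¼)*1) + (5 - 7))² = ((2 + ¼) - 2)² = (9/4 - 2)² = (¼)² = 1/16 ≈ 0.062500)
7573/k = 7573/(1/16) = 7573*16 = 121168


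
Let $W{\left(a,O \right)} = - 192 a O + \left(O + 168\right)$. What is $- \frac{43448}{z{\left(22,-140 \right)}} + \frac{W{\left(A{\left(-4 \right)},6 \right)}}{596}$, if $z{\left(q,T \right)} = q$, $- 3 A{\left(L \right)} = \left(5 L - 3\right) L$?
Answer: $- \frac{6278491}{3278} \approx -1915.3$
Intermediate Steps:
$A{\left(L \right)} = - \frac{L \left(-3 + 5 L\right)}{3}$ ($A{\left(L \right)} = - \frac{\left(5 L - 3\right) L}{3} = - \frac{\left(-3 + 5 L\right) L}{3} = - \frac{L \left(-3 + 5 L\right)}{3}$)
$W{\left(a,O \right)} = 168 + O - 192 O a$ ($W{\left(a,O \right)} = - 192 O a + \left(168 + O\right) = 168 + O - 192 O a$)
$- \frac{43448}{z{\left(22,-140 \right)}} + \frac{W{\left(A{\left(-4 \right)},6 \right)}}{596} = - \frac{43448}{22} + \frac{168 + 6 - 1152 \cdot \frac{1}{3} \left(-4\right) \left(3 - -20\right)}{596} = \left(-43448\right) \frac{1}{22} + \left(168 + 6 - 1152 \cdot \frac{1}{3} \left(-4\right) \left(3 + 20\right)\right) \frac{1}{596} = - \frac{21724}{11} + \left(168 + 6 - 1152 \cdot \frac{1}{3} \left(-4\right) 23\right) \frac{1}{596} = - \frac{21724}{11} + \left(168 + 6 - 1152 \left(- \frac{92}{3}\right)\right) \frac{1}{596} = - \frac{21724}{11} + \left(168 + 6 + 35328\right) \frac{1}{596} = - \frac{21724}{11} + 35502 \cdot \frac{1}{596} = - \frac{21724}{11} + \frac{17751}{298} = - \frac{6278491}{3278}$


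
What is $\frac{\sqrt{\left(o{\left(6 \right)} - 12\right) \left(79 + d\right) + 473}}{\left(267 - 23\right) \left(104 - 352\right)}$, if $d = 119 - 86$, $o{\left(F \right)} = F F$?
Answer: $- \frac{\sqrt{3161}}{60512} \approx -0.00092912$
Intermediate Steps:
$o{\left(F \right)} = F^{2}$
$d = 33$
$\frac{\sqrt{\left(o{\left(6 \right)} - 12\right) \left(79 + d\right) + 473}}{\left(267 - 23\right) \left(104 - 352\right)} = \frac{\sqrt{\left(6^{2} - 12\right) \left(79 + 33\right) + 473}}{\left(267 - 23\right) \left(104 - 352\right)} = \frac{\sqrt{\left(36 - 12\right) 112 + 473}}{244 \left(-248\right)} = \frac{\sqrt{24 \cdot 112 + 473}}{-60512} = \sqrt{2688 + 473} \left(- \frac{1}{60512}\right) = \sqrt{3161} \left(- \frac{1}{60512}\right) = - \frac{\sqrt{3161}}{60512}$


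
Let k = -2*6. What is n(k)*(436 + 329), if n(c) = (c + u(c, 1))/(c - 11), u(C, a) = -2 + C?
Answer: 19890/23 ≈ 864.78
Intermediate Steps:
k = -12
n(c) = (-2 + 2*c)/(-11 + c) (n(c) = (c + (-2 + c))/(c - 11) = (-2 + 2*c)/(-11 + c))
n(k)*(436 + 329) = (2*(-1 - 12)/(-11 - 12))*(436 + 329) = (2*(-13)/(-23))*765 = (2*(-1/23)*(-13))*765 = (26/23)*765 = 19890/23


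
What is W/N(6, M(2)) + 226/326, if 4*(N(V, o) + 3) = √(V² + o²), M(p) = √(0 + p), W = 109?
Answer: -420419/8639 - 218*√38/53 ≈ -74.021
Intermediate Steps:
M(p) = √p
N(V, o) = -3 + √(V² + o²)/4
W/N(6, M(2)) + 226/326 = 109/(-3 + √(6² + (√2)²)/4) + 226/326 = 109/(-3 + √(36 + 2)/4) + 226*(1/326) = 109/(-3 + √38/4) + 113/163 = 113/163 + 109/(-3 + √38/4)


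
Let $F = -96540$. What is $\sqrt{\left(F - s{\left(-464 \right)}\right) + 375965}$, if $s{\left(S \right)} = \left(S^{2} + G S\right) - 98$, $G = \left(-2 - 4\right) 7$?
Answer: $3 \sqrt{4971} \approx 211.52$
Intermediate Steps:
$G = -42$ ($G = \left(-6\right) 7 = -42$)
$s{\left(S \right)} = -98 + S^{2} - 42 S$ ($s{\left(S \right)} = \left(S^{2} - 42 S\right) - 98 = -98 + S^{2} - 42 S$)
$\sqrt{\left(F - s{\left(-464 \right)}\right) + 375965} = \sqrt{\left(-96540 - \left(-98 + \left(-464\right)^{2} - -19488\right)\right) + 375965} = \sqrt{\left(-96540 - \left(-98 + 215296 + 19488\right)\right) + 375965} = \sqrt{\left(-96540 - 234686\right) + 375965} = \sqrt{-331226 + 375965} = \sqrt{44739} = 3 \sqrt{4971}$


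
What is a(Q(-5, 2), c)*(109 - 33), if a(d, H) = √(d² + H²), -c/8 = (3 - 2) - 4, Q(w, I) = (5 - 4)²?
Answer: 76*√577 ≈ 1825.6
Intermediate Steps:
Q(w, I) = 1 (Q(w, I) = 1² = 1)
c = 24 (c = -8*((3 - 2) - 4) = -8*(1 - 4) = -8*(-3) = 24)
a(d, H) = √(H² + d²)
a(Q(-5, 2), c)*(109 - 33) = √(24² + 1²)*(109 - 33) = √(576 + 1)*76 = √577*76 = 76*√577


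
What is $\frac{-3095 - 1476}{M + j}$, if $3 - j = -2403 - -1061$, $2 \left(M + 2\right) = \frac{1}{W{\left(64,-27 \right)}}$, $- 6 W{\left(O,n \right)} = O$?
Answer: $- \frac{292544}{85949} \approx -3.4037$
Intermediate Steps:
$W{\left(O,n \right)} = - \frac{O}{6}$
$M = - \frac{131}{64}$ ($M = -2 + \frac{1}{2 \left(\left(- \frac{1}{6}\right) 64\right)} = -2 + \frac{1}{2 \left(- \frac{32}{3}\right)} = -2 + \frac{1}{2} \left(- \frac{3}{32}\right) = -2 - \frac{3}{64} = - \frac{131}{64} \approx -2.0469$)
$j = 1345$ ($j = 3 - \left(-2403 - -1061\right) = 3 - \left(-2403 + 1061\right) = 3 - -1342 = 3 + 1342 = 1345$)
$\frac{-3095 - 1476}{M + j} = \frac{-3095 - 1476}{- \frac{131}{64} + 1345} = - \frac{4571}{\frac{85949}{64}} = \left(-4571\right) \frac{64}{85949} = - \frac{292544}{85949}$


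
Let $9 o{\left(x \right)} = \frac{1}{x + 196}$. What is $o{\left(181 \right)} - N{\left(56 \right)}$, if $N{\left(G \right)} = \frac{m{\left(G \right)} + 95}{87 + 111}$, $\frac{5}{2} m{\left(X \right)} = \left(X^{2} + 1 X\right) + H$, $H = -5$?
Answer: $- \frac{2581963}{373230} \approx -6.9179$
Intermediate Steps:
$o{\left(x \right)} = \frac{1}{9 \left(196 + x\right)}$ ($o{\left(x \right)} = \frac{1}{9 \left(x + 196\right)} = \frac{1}{9 \left(196 + x\right)}$)
$m{\left(X \right)} = -2 + \frac{2 X}{5} + \frac{2 X^{2}}{5}$ ($m{\left(X \right)} = \frac{2 \left(\left(X^{2} + 1 X\right) - 5\right)}{5} = \frac{2 \left(\left(X^{2} + X\right) - 5\right)}{5} = \frac{2 \left(\left(X + X^{2}\right) - 5\right)}{5} = \frac{2 \left(-5 + X + X^{2}\right)}{5} = -2 + \frac{2 X}{5} + \frac{2 X^{2}}{5}$)
$N{\left(G \right)} = \frac{31}{66} + \frac{G}{495} + \frac{G^{2}}{495}$ ($N{\left(G \right)} = \frac{\left(-2 + \frac{2 G}{5} + \frac{2 G^{2}}{5}\right) + 95}{87 + 111} = \frac{93 + \frac{2 G}{5} + \frac{2 G^{2}}{5}}{198} = \left(93 + \frac{2 G}{5} + \frac{2 G^{2}}{5}\right) \frac{1}{198} = \frac{31}{66} + \frac{G}{495} + \frac{G^{2}}{495}$)
$o{\left(181 \right)} - N{\left(56 \right)} = \frac{1}{9 \left(196 + 181\right)} - \left(\frac{31}{66} + \frac{1}{495} \cdot 56 + \frac{56^{2}}{495}\right) = \frac{1}{9 \cdot 377} - \left(\frac{31}{66} + \frac{56}{495} + \frac{1}{495} \cdot 3136\right) = \frac{1}{9} \cdot \frac{1}{377} - \left(\frac{31}{66} + \frac{56}{495} + \frac{3136}{495}\right) = \frac{1}{3393} - \frac{761}{110} = - \frac{2581963}{373230}$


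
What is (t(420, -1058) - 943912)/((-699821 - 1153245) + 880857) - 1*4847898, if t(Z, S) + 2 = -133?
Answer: -4713169122635/972209 ≈ -4.8479e+6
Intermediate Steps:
t(Z, S) = -135 (t(Z, S) = -2 - 133 = -135)
(t(420, -1058) - 943912)/((-699821 - 1153245) + 880857) - 1*4847898 = (-135 - 943912)/((-699821 - 1153245) + 880857) - 1*4847898 = -944047/(-1853066 + 880857) - 4847898 = -944047/(-972209) - 4847898 = -944047*(-1/972209) - 4847898 = 944047/972209 - 4847898 = -4713169122635/972209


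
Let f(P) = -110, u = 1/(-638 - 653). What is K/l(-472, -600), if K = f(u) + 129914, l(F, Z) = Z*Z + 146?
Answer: 64902/180073 ≈ 0.36042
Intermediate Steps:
u = -1/1291 (u = 1/(-1291) = -1/1291 ≈ -0.00077459)
l(F, Z) = 146 + Z**2 (l(F, Z) = Z**2 + 146 = 146 + Z**2)
K = 129804 (K = -110 + 129914 = 129804)
K/l(-472, -600) = 129804/(146 + (-600)**2) = 129804/(146 + 360000) = 129804/360146 = 129804*(1/360146) = 64902/180073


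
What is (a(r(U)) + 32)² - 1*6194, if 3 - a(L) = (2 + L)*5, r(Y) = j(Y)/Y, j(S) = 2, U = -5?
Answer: -5465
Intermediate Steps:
r(Y) = 2/Y
a(L) = -7 - 5*L (a(L) = 3 - (2 + L)*5 = 3 - (10 + 5*L) = 3 + (-10 - 5*L) = -7 - 5*L)
(a(r(U)) + 32)² - 1*6194 = ((-7 - 10/(-5)) + 32)² - 1*6194 = ((-7 - 10*(-1)/5) + 32)² - 6194 = ((-7 - 5*(-⅖)) + 32)² - 6194 = ((-7 + 2) + 32)² - 6194 = (-5 + 32)² - 6194 = 27² - 6194 = 729 - 6194 = -5465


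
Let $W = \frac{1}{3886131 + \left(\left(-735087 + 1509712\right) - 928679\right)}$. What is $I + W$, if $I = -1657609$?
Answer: $- \frac{6186324423892}{3732077} \approx -1.6576 \cdot 10^{6}$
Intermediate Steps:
$W = \frac{1}{3732077}$ ($W = \frac{1}{3886131 + \left(774625 - 928679\right)} = \frac{1}{3886131 - 154054} = \frac{1}{3732077} \approx 2.6795 \cdot 10^{-7}$)
$I + W = -1657609 + \frac{1}{3732077} = - \frac{6186324423892}{3732077}$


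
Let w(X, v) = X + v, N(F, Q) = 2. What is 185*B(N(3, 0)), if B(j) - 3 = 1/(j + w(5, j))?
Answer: 5180/9 ≈ 575.56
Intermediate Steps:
B(j) = 3 + 1/(5 + 2*j) (B(j) = 3 + 1/(j + (5 + j)) = 3 + 1/(5 + 2*j))
185*B(N(3, 0)) = 185*(2*(8 + 3*2)/(5 + 2*2)) = 185*(2*(8 + 6)/(5 + 4)) = 185*(2*14/9) = 185*(2*(⅑)*14) = 185*(28/9) = 5180/9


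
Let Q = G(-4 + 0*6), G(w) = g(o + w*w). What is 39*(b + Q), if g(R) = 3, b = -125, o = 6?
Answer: -4758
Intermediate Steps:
G(w) = 3
Q = 3
39*(b + Q) = 39*(-125 + 3) = 39*(-122) = -4758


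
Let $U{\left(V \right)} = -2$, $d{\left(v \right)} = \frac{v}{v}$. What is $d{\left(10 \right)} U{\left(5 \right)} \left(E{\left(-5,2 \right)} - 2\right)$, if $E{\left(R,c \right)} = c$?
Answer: $0$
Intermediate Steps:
$d{\left(v \right)} = 1$
$d{\left(10 \right)} U{\left(5 \right)} \left(E{\left(-5,2 \right)} - 2\right) = 1 \left(- 2 \left(2 - 2\right)\right) = 1 \left(\left(-2\right) 0\right) = 1 \cdot 0 = 0$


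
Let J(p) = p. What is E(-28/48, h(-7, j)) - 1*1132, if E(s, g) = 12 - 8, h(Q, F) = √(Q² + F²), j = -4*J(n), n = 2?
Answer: -1128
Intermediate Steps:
j = -8 (j = -4*2 = -8)
h(Q, F) = √(F² + Q²)
E(s, g) = 4
E(-28/48, h(-7, j)) - 1*1132 = 4 - 1*1132 = 4 - 1132 = -1128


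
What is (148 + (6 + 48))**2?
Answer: 40804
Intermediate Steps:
(148 + (6 + 48))**2 = (148 + 54)**2 = 202**2 = 40804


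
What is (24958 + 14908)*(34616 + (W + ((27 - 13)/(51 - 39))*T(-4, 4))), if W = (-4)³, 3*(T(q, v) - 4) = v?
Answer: 12399282784/9 ≈ 1.3777e+9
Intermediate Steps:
T(q, v) = 4 + v/3
W = -64
(24958 + 14908)*(34616 + (W + ((27 - 13)/(51 - 39))*T(-4, 4))) = (24958 + 14908)*(34616 + (-64 + ((27 - 13)/(51 - 39))*(4 + (⅓)*4))) = 39866*(34616 + (-64 + (14/12)*(4 + 4/3))) = 39866*(34616 + (-64 + (14*(1/12))*(16/3))) = 39866*(34616 + (-64 + (7/6)*(16/3))) = 39866*(34616 + (-64 + 56/9)) = 39866*(34616 - 520/9) = 39866*(311024/9) = 12399282784/9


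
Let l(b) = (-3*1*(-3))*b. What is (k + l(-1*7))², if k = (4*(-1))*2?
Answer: 5041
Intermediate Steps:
l(b) = 9*b (l(b) = (-3*(-3))*b = 9*b)
k = -8 (k = -4*2 = -8)
(k + l(-1*7))² = (-8 + 9*(-1*7))² = (-8 + 9*(-7))² = (-8 - 63)² = (-71)² = 5041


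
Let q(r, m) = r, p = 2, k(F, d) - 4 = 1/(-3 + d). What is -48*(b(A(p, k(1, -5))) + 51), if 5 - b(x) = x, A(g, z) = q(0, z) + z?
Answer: -2502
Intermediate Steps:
k(F, d) = 4 + 1/(-3 + d)
A(g, z) = z (A(g, z) = 0 + z = z)
b(x) = 5 - x
-48*(b(A(p, k(1, -5))) + 51) = -48*((5 - (-11 + 4*(-5))/(-3 - 5)) + 51) = -48*((5 - (-11 - 20)/(-8)) + 51) = -48*((5 - (-1)*(-31)/8) + 51) = -48*((5 - 1*31/8) + 51) = -48*((5 - 31/8) + 51) = -48*(9/8 + 51) = -48*417/8 = -2502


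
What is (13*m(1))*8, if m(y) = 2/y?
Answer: 208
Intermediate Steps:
(13*m(1))*8 = (13*(2/1))*8 = (13*(2*1))*8 = (13*2)*8 = 26*8 = 208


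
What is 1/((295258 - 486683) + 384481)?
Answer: 1/193056 ≈ 5.1798e-6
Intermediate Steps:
1/((295258 - 486683) + 384481) = 1/(-191425 + 384481) = 1/193056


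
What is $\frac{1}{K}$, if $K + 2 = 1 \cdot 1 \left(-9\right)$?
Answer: $- \frac{1}{11} \approx -0.090909$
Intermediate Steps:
$K = -11$ ($K = -2 + 1 \cdot 1 \left(-9\right) = -2 + 1 \left(-9\right) = -2 - 9 = -11$)
$\frac{1}{K} = \frac{1}{-11} = - \frac{1}{11}$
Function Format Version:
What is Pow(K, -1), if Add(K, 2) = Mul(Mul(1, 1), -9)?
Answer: Rational(-1, 11) ≈ -0.090909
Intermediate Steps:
K = -11 (K = Add(-2, Mul(Mul(1, 1), -9)) = Add(-2, Mul(1, -9)) = Add(-2, -9) = -11)
Pow(K, -1) = Pow(-11, -1) = Rational(-1, 11)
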